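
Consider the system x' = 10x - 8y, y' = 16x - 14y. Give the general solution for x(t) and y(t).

x(t) = c_1e^(-6t) + c_2e^(2t), y(t) = 2c_1e^(-6t) + c_2e^(2t)

Coefficient matrix A = [[10, -8], [16, -14]].
Characteristic polynomial det(A - λI) = λ^2 + 4λ - 12 = 0.
Eigenvalues λ = -6, 2.
For λ=-6: (A-λI) row 1 is [16, -8], so an eigenvector is (1, 2).
For λ=2: (A-λI) row 1 is [8, -8], so an eigenvector is (1, 1).
General solution: c_1e^(-6t)(1,2) + c_2e^(2t)(1,1).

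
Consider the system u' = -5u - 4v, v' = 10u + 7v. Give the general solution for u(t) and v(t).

u(t) = C_1e^(t)sin(2t) + C_1e^(t)cos(2t) + C_2e^(t)sin(2t) - C_2e^(t)cos(2t), v(t) = -C_1e^(t)sin(2t) - 2C_1e^(t)cos(2t) - 2C_2e^(t)sin(2t) + C_2e^(t)cos(2t)

Coefficient matrix A = [[-5, -4], [10, 7]].
Characteristic polynomial det(A - λI) = λ^2 - 2λ + 5 = 0.
Eigenvalues λ = 1 ± 2i (complex conjugate pair).
For λ=1+2i: an eigenvector is (1,-2) - i(1,-1) = (1 - i, -2 + i).
A real fundamental pair from Re and Im of e^((1+2i)t)v: X_1 = e^(t)(cos(2t)·(1,-2) + sin(2t)·(1,-1)), X_2 = e^(t)(sin(2t)·(1,-2) - cos(2t)·(1,-1)).
General solution: C_1X_1 + C_2X_2.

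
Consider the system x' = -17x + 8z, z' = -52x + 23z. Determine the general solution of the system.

x(t) = -C_1e^(3t)sin(4t) - C_1e^(3t)cos(4t) - C_2e^(3t)sin(4t) + C_2e^(3t)cos(4t), z(t) = -2C_1e^(3t)sin(4t) - 3C_1e^(3t)cos(4t) - 3C_2e^(3t)sin(4t) + 2C_2e^(3t)cos(4t)

Coefficient matrix A = [[-17, 8], [-52, 23]].
Characteristic polynomial det(A - λI) = λ^2 - 6λ + 25 = 0.
Eigenvalues λ = 3 ± 4i (complex conjugate pair).
For λ=3+4i: an eigenvector is (-1,-3) - i(-1,-2) = (-1 + i, -3 + 2i).
A real fundamental pair from Re and Im of e^((3+4i)t)v: X_1 = e^(3t)(cos(4t)·(-1,-3) + sin(4t)·(-1,-2)), X_2 = e^(3t)(sin(4t)·(-1,-3) - cos(4t)·(-1,-2)).
General solution: C_1X_1 + C_2X_2.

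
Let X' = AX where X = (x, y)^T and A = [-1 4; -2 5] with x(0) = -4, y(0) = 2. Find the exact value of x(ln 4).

A = [[-1,4],[-2,5]]; eigenvalues λ = 3, 1.
Eigenvectors: (1,1) for λ=3, (-2,-1) for λ=1.
From the initial condition, c_1 = 8, c_2 = 6.
x(ln 4) = (8)(4^3)(1) + (6)(4^1)(-2) = 464.

464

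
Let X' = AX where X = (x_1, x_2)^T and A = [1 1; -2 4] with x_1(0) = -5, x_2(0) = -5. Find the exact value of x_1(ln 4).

-80

A = [[1,1],[-2,4]]; eigenvalues λ = 3, 2.
Eigenvectors: (1,2) for λ=3, (1,1) for λ=2.
From the initial condition, c_1 = 0, c_2 = -5.
x_1(ln 4) = (0)(4^3)(1) + (-5)(4^2)(1) = -80.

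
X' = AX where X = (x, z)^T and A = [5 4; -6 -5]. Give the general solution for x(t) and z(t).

x(t) = C_1e^(t) - 2C_2e^(-t), z(t) = -C_1e^(t) + 3C_2e^(-t)

Coefficient matrix A = [[5, 4], [-6, -5]].
Characteristic polynomial det(A - λI) = λ^2 - 1 = 0.
Eigenvalues λ = 1, -1.
For λ=1: (A-λI) row 1 is [4, 4], so an eigenvector is (1, -1).
For λ=-1: (A-λI) row 1 is [6, 4], so an eigenvector is (-2, 3).
General solution: C_1e^(t)(1,-1) + C_2e^(-t)(-2,3).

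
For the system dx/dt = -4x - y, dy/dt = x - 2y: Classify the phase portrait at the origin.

stable improper node

A = [[-4,-1],[1,-2]]; det(A-λI) = λ^2 + 6λ + 9.
repeated λ = -3 with a single eigenvector.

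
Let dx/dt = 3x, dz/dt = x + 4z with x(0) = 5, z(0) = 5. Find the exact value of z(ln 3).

A = [[3,0],[1,4]]; eigenvalues λ = 4, 3.
Eigenvectors: (0,-1) for λ=4, (-1,1) for λ=3.
From the initial condition, c_1 = -10, c_2 = -5.
z(ln 3) = (-10)(3^4)(-1) + (-5)(3^3)(1) = 675.

675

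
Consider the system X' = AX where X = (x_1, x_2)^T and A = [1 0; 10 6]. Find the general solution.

Coefficient matrix A = [[1, 0], [10, 6]].
Characteristic polynomial det(A - λI) = λ^2 - 7λ + 6 = 0.
Eigenvalues λ = 1, 6.
For λ=1: (A-λI) row 2 is [10, 5], so an eigenvector is (-1, 2).
For λ=6: (A-λI) row 1 is [-5, 0], so an eigenvector is (0, 1).
General solution: c_1e^(t)(-1,2) + c_2e^(6t)(0,1).

x_1(t) = -c_1e^(t), x_2(t) = 2c_1e^(t) + c_2e^(6t)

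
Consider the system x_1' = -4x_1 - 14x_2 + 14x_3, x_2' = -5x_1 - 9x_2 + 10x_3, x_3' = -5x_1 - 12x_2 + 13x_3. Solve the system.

Coefficient matrix A = [[-4, -14, 14], [-5, -9, 10], [-5, -12, 13]].
det(A - λI) = 0 gives eigenvalues λ = 1, 3, -4.
For λ=1: eigenvector (0,-1,-1).
For λ=3: eigenvector (2,0,1).
For λ=-4: eigenvector (1,1,1).
General solution: c_1e^(t)(0,-1,-1) + c_2e^(3t)(2,0,1) + c_3e^(-4t)(1,1,1).

x_1(t) = 2c_2e^(3t) + c_3e^(-4t), x_2(t) = -c_1e^(t) + c_3e^(-4t), x_3(t) = -c_1e^(t) + c_2e^(3t) + c_3e^(-4t)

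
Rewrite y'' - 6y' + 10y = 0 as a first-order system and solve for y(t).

y(t) = C_1e^(3t)cos(t) + C_2e^(3t)sin(t)

Let x_1 = y, x_2 = y'. Then x_1' = x_2 and x_2' = -10x_1 + 6x_2.
A = [[0,1],[-10,6]]; det(A-λI) = λ^2 - 6λ + 10.
Eigenvalues λ = 3 ± i.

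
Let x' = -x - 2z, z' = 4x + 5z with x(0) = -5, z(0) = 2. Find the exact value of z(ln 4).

-352

A = [[-1,-2],[4,5]]; eigenvalues λ = 1, 3.
Eigenvectors: (1,-1) for λ=1, (-1,2) for λ=3.
From the initial condition, c_1 = -8, c_2 = -3.
z(ln 4) = (-8)(4^1)(-1) + (-3)(4^3)(2) = -352.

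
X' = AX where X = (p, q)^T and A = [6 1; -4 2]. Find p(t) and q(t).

Coefficient matrix A = [[6, 1], [-4, 2]].
Characteristic polynomial det(A - λI) = λ^2 - 8λ + 16 = 0.
Single eigenvalue λ = 4 with algebraic multiplicity 2.
Eigenvector v = (-1,2); generalized eigenvector w with (A-λI)w=v is (0,-1).
General solution: e^(4t)[c_1·v + c_2·(t·v + w)].

p(t) = -c_1e^(4t) - c_2te^(4t), q(t) = 2c_1e^(4t) + 2c_2te^(4t) - c_2e^(4t)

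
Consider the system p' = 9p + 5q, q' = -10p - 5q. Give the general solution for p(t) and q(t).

p(t) = 2c_1e^(2t)sin(t) + c_1e^(2t)cos(t) + c_2e^(2t)sin(t) - 2c_2e^(2t)cos(t), q(t) = -3c_1e^(2t)sin(t) - c_1e^(2t)cos(t) - c_2e^(2t)sin(t) + 3c_2e^(2t)cos(t)

Coefficient matrix A = [[9, 5], [-10, -5]].
Characteristic polynomial det(A - λI) = λ^2 - 4λ + 5 = 0.
Eigenvalues λ = 2 ± i (complex conjugate pair).
For λ=2+i: an eigenvector is (1,-1) - i(2,-3) = (1 - 2i, -1 + 3i).
A real fundamental pair from Re and Im of e^((2+i)t)v: X_1 = e^(2t)(cos(t)·(1,-1) + sin(t)·(2,-3)), X_2 = e^(2t)(sin(t)·(1,-1) - cos(t)·(2,-3)).
General solution: c_1X_1 + c_2X_2.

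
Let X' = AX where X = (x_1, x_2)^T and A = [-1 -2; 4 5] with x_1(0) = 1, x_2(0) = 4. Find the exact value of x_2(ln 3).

A = [[-1,-2],[4,5]]; eigenvalues λ = 1, 3.
Eigenvectors: (-1,1) for λ=1, (1,-2) for λ=3.
From the initial condition, c_1 = -6, c_2 = -5.
x_2(ln 3) = (-6)(3^1)(1) + (-5)(3^3)(-2) = 252.

252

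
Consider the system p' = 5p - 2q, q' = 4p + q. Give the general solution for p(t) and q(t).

Coefficient matrix A = [[5, -2], [4, 1]].
Characteristic polynomial det(A - λI) = λ^2 - 6λ + 13 = 0.
Eigenvalues λ = 3 ± 2i (complex conjugate pair).
For λ=3+2i: an eigenvector is (0,1) - i(-1,-1) = (0 + i, 1 + i).
A real fundamental pair from Re and Im of e^((3+2i)t)v: X_1 = e^(3t)(cos(2t)·(0,1) + sin(2t)·(-1,-1)), X_2 = e^(3t)(sin(2t)·(0,1) - cos(2t)·(-1,-1)).
General solution: C_1X_1 + C_2X_2.

p(t) = -C_1e^(3t)sin(2t) + C_2e^(3t)cos(2t), q(t) = -C_1e^(3t)sin(2t) + C_1e^(3t)cos(2t) + C_2e^(3t)sin(2t) + C_2e^(3t)cos(2t)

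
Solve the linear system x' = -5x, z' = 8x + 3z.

x(t) = K_2e^(-5t), z(t) = -K_1e^(3t) - K_2e^(-5t)

Coefficient matrix A = [[-5, 0], [8, 3]].
Characteristic polynomial det(A - λI) = λ^2 + 2λ - 15 = 0.
Eigenvalues λ = 3, -5.
For λ=3: (A-λI) row 1 is [-8, 0], so an eigenvector is (0, -1).
For λ=-5: (A-λI) row 2 is [8, 8], so an eigenvector is (1, -1).
General solution: K_1e^(3t)(0,-1) + K_2e^(-5t)(1,-1).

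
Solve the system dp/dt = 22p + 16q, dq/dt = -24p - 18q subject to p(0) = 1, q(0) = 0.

Coefficient matrix A = [[22, 16], [-24, -18]].
Characteristic polynomial det(A - λI) = λ^2 - 4λ - 12 = 0.
Eigenvalues λ = -2, 6.
For λ=-2: (A-λI) row 1 is [24, 16], so an eigenvector is (-2, 3).
For λ=6: (A-λI) row 1 is [16, 16], so an eigenvector is (1, -1).
General solution: c_1e^(-2t)(-2,3) + c_2e^(6t)(1,-1).
Applying p(0)=1, q(0)=0 gives c_1=1, c_2=3.

p(t) = 3e^(6t) - 2e^(-2t), q(t) = -3e^(6t) + 3e^(-2t)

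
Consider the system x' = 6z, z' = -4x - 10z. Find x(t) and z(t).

x(t) = c_1e^(-6t) + 3c_2e^(-4t), z(t) = -c_1e^(-6t) - 2c_2e^(-4t)

Coefficient matrix A = [[0, 6], [-4, -10]].
Characteristic polynomial det(A - λI) = λ^2 + 10λ + 24 = 0.
Eigenvalues λ = -6, -4.
For λ=-6: (A-λI) row 1 is [6, 6], so an eigenvector is (1, -1).
For λ=-4: (A-λI) row 1 is [4, 6], so an eigenvector is (3, -2).
General solution: c_1e^(-6t)(1,-1) + c_2e^(-4t)(3,-2).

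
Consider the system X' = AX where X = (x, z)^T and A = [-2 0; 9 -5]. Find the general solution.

Coefficient matrix A = [[-2, 0], [9, -5]].
Characteristic polynomial det(A - λI) = λ^2 + 7λ + 10 = 0.
Eigenvalues λ = -2, -5.
For λ=-2: (A-λI) row 2 is [9, -3], so an eigenvector is (1, 3).
For λ=-5: (A-λI) row 1 is [3, 0], so an eigenvector is (0, 1).
General solution: K_1e^(-2t)(1,3) + K_2e^(-5t)(0,1).

x(t) = K_1e^(-2t), z(t) = 3K_1e^(-2t) + K_2e^(-5t)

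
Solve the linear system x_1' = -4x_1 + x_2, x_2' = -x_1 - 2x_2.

x_1(t) = -K_1e^(-3t) - K_2te^(-3t) - K_2e^(-3t), x_2(t) = -K_1e^(-3t) - K_2te^(-3t) - 2K_2e^(-3t)

Coefficient matrix A = [[-4, 1], [-1, -2]].
Characteristic polynomial det(A - λI) = λ^2 + 6λ + 9 = 0.
Single eigenvalue λ = -3 with algebraic multiplicity 2.
Eigenvector v = (-1,-1); generalized eigenvector w with (A-λI)w=v is (-1,-2).
General solution: e^(-3t)[K_1·v + K_2·(t·v + w)].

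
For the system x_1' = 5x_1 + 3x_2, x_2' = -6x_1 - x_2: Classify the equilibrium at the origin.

A = [[5,3],[-6,-1]]; det(A-λI) = λ^2 - 4λ + 13.
λ = 2 ± 3i: positive real part.

unstable spiral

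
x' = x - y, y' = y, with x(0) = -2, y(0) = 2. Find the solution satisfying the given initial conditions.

Coefficient matrix A = [[1, -1], [0, 1]].
Characteristic polynomial det(A - λI) = λ^2 - 2λ + 1 = 0.
Single eigenvalue λ = 1 with algebraic multiplicity 2.
Eigenvector v = (-1,0); generalized eigenvector w with (A-λI)w=v is (1,1).
General solution: e^(t)[c_1·v + c_2·(t·v + w)].
Applying x(0)=-2, y(0)=2 gives c_1=4, c_2=2.

x(t) = -2te^(t) - 2e^(t), y(t) = 2e^(t)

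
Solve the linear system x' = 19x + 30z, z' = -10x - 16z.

x(t) = -2K_1e^(4t) + 3K_2e^(-t), z(t) = K_1e^(4t) - 2K_2e^(-t)

Coefficient matrix A = [[19, 30], [-10, -16]].
Characteristic polynomial det(A - λI) = λ^2 - 3λ - 4 = 0.
Eigenvalues λ = 4, -1.
For λ=4: (A-λI) row 1 is [15, 30], so an eigenvector is (-2, 1).
For λ=-1: (A-λI) row 1 is [20, 30], so an eigenvector is (3, -2).
General solution: K_1e^(4t)(-2,1) + K_2e^(-t)(3,-2).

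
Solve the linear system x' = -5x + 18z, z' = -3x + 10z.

x(t) = 3C_1e^(t) - 2C_2e^(4t), z(t) = C_1e^(t) - C_2e^(4t)

Coefficient matrix A = [[-5, 18], [-3, 10]].
Characteristic polynomial det(A - λI) = λ^2 - 5λ + 4 = 0.
Eigenvalues λ = 1, 4.
For λ=1: (A-λI) row 1 is [-6, 18], so an eigenvector is (3, 1).
For λ=4: (A-λI) row 1 is [-9, 18], so an eigenvector is (-2, -1).
General solution: C_1e^(t)(3,1) + C_2e^(4t)(-2,-1).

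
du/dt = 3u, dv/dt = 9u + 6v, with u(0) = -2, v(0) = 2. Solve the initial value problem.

u(t) = -2e^(3t), v(t) = -4e^(6t) + 6e^(3t)

Coefficient matrix A = [[3, 0], [9, 6]].
Characteristic polynomial det(A - λI) = λ^2 - 9λ + 18 = 0.
Eigenvalues λ = 6, 3.
For λ=6: (A-λI) row 1 is [-3, 0], so an eigenvector is (0, -1).
For λ=3: (A-λI) row 2 is [9, 3], so an eigenvector is (1, -3).
General solution: K_1e^(6t)(0,-1) + K_2e^(3t)(1,-3).
Applying u(0)=-2, v(0)=2 gives K_1=4, K_2=-2.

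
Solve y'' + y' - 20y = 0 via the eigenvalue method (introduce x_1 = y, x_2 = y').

Let x_1 = y, x_2 = y'. Then x_1' = x_2 and x_2' = 20x_1 - x_2.
A = [[0,1],[20,-1]]; det(A-λI) = λ^2 + λ - 20.
Eigenvalues λ = 4, -5 with eigenvectors (1,4), (1,-5).

y(t) = C_1e^(4t) + C_2e^(-5t)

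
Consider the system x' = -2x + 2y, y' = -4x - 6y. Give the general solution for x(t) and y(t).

Coefficient matrix A = [[-2, 2], [-4, -6]].
Characteristic polynomial det(A - λI) = λ^2 + 8λ + 20 = 0.
Eigenvalues λ = -4 ± 2i (complex conjugate pair).
For λ=-4+2i: an eigenvector is (1,-1) - i(0,-1) = (1, -1 + i).
A real fundamental pair from Re and Im of e^((-4+2i)t)v: X_1 = e^(-4t)(cos(2t)·(1,-1) + sin(2t)·(0,-1)), X_2 = e^(-4t)(sin(2t)·(1,-1) - cos(2t)·(0,-1)).
General solution: C_1X_1 + C_2X_2.

x(t) = C_1e^(-4t)cos(2t) + C_2e^(-4t)sin(2t), y(t) = -C_1e^(-4t)sin(2t) - C_1e^(-4t)cos(2t) - C_2e^(-4t)sin(2t) + C_2e^(-4t)cos(2t)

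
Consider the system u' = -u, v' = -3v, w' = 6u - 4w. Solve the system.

u(t) = c_3e^(-t), v(t) = c_2e^(-3t), w(t) = c_1e^(-4t) + 2c_3e^(-t)

Coefficient matrix A = [[-1, 0, 0], [0, -3, 0], [6, 0, -4]].
det(A - λI) = 0 gives eigenvalues λ = -4, -3, -1.
For λ=-4: eigenvector (0,0,1).
For λ=-3: eigenvector (0,1,0).
For λ=-1: eigenvector (1,0,2).
General solution: c_1e^(-4t)(0,0,1) + c_2e^(-3t)(0,1,0) + c_3e^(-t)(1,0,2).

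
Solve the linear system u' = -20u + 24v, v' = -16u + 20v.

Coefficient matrix A = [[-20, 24], [-16, 20]].
Characteristic polynomial det(A - λI) = λ^2 - 16 = 0.
Eigenvalues λ = 4, -4.
For λ=4: (A-λI) row 1 is [-24, 24], so an eigenvector is (-1, -1).
For λ=-4: (A-λI) row 1 is [-16, 24], so an eigenvector is (-3, -2).
General solution: c_1e^(4t)(-1,-1) + c_2e^(-4t)(-3,-2).

u(t) = -c_1e^(4t) - 3c_2e^(-4t), v(t) = -c_1e^(4t) - 2c_2e^(-4t)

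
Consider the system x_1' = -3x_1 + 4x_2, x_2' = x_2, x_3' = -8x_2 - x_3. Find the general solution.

Coefficient matrix A = [[-3, 4, 0], [0, 1, 0], [0, -8, -1]].
det(A - λI) = 0 gives eigenvalues λ = -3, -1, 1.
For λ=-3: eigenvector (1,0,0).
For λ=-1: eigenvector (0,0,1).
For λ=1: eigenvector (1,1,-4).
General solution: C_1e^(-3t)(1,0,0) + C_2e^(-t)(0,0,1) + C_3e^(t)(1,1,-4).

x_1(t) = C_1e^(-3t) + C_3e^(t), x_2(t) = C_3e^(t), x_3(t) = C_2e^(-t) - 4C_3e^(t)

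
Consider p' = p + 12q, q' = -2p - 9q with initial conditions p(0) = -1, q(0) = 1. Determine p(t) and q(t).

p(t) = 3e^(-3t) - 4e^(-5t), q(t) = -e^(-3t) + 2e^(-5t)

Coefficient matrix A = [[1, 12], [-2, -9]].
Characteristic polynomial det(A - λI) = λ^2 + 8λ + 15 = 0.
Eigenvalues λ = -5, -3.
For λ=-5: (A-λI) row 1 is [6, 12], so an eigenvector is (-2, 1).
For λ=-3: (A-λI) row 1 is [4, 12], so an eigenvector is (-3, 1).
General solution: c_1e^(-5t)(-2,1) + c_2e^(-3t)(-3,1).
Applying p(0)=-1, q(0)=1 gives c_1=2, c_2=-1.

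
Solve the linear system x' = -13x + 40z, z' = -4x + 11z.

x(t) = -c_1e^(-t)sin(4t) - 3c_1e^(-t)cos(4t) - 3c_2e^(-t)sin(4t) + c_2e^(-t)cos(4t), z(t) = -c_1e^(-t)cos(4t) - c_2e^(-t)sin(4t)

Coefficient matrix A = [[-13, 40], [-4, 11]].
Characteristic polynomial det(A - λI) = λ^2 + 2λ + 17 = 0.
Eigenvalues λ = -1 ± 4i (complex conjugate pair).
For λ=-1+4i: an eigenvector is (-3,-1) - i(-1,0) = (-3 + i, -1).
A real fundamental pair from Re and Im of e^((-1+4i)t)v: X_1 = e^(-t)(cos(4t)·(-3,-1) + sin(4t)·(-1,0)), X_2 = e^(-t)(sin(4t)·(-3,-1) - cos(4t)·(-1,0)).
General solution: c_1X_1 + c_2X_2.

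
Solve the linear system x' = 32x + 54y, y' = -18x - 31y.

Coefficient matrix A = [[32, 54], [-18, -31]].
Characteristic polynomial det(A - λI) = λ^2 - λ - 20 = 0.
Eigenvalues λ = -4, 5.
For λ=-4: (A-λI) row 1 is [36, 54], so an eigenvector is (-3, 2).
For λ=5: (A-λI) row 1 is [27, 54], so an eigenvector is (-2, 1).
General solution: K_1e^(-4t)(-3,2) + K_2e^(5t)(-2,1).

x(t) = -3K_1e^(-4t) - 2K_2e^(5t), y(t) = 2K_1e^(-4t) + K_2e^(5t)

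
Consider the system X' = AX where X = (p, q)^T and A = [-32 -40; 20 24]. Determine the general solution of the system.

p(t) = 3K_1e^(-4t)sin(4t) + K_1e^(-4t)cos(4t) + K_2e^(-4t)sin(4t) - 3K_2e^(-4t)cos(4t), q(t) = -2K_1e^(-4t)sin(4t) - K_1e^(-4t)cos(4t) - K_2e^(-4t)sin(4t) + 2K_2e^(-4t)cos(4t)

Coefficient matrix A = [[-32, -40], [20, 24]].
Characteristic polynomial det(A - λI) = λ^2 + 8λ + 32 = 0.
Eigenvalues λ = -4 ± 4i (complex conjugate pair).
For λ=-4+4i: an eigenvector is (1,-1) - i(3,-2) = (1 - 3i, -1 + 2i).
A real fundamental pair from Re and Im of e^((-4+4i)t)v: X_1 = e^(-4t)(cos(4t)·(1,-1) + sin(4t)·(3,-2)), X_2 = e^(-4t)(sin(4t)·(1,-1) - cos(4t)·(3,-2)).
General solution: K_1X_1 + K_2X_2.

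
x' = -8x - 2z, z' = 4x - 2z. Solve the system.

x(t) = -K_1e^(-4t) - K_2e^(-6t), z(t) = 2K_1e^(-4t) + K_2e^(-6t)

Coefficient matrix A = [[-8, -2], [4, -2]].
Characteristic polynomial det(A - λI) = λ^2 + 10λ + 24 = 0.
Eigenvalues λ = -4, -6.
For λ=-4: (A-λI) row 1 is [-4, -2], so an eigenvector is (-1, 2).
For λ=-6: (A-λI) row 1 is [-2, -2], so an eigenvector is (-1, 1).
General solution: K_1e^(-4t)(-1,2) + K_2e^(-6t)(-1,1).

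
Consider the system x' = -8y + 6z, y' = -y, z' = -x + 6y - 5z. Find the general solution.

x(t) = 3K_1e^(-2t) + 2K_2e^(-t) - 2K_3e^(-3t), y(t) = K_2e^(-t), z(t) = -K_1e^(-2t) + K_2e^(-t) + K_3e^(-3t)

Coefficient matrix A = [[0, -8, 6], [0, -1, 0], [-1, 6, -5]].
det(A - λI) = 0 gives eigenvalues λ = -2, -1, -3.
For λ=-2: eigenvector (3,0,-1).
For λ=-1: eigenvector (2,1,1).
For λ=-3: eigenvector (-2,0,1).
General solution: K_1e^(-2t)(3,0,-1) + K_2e^(-t)(2,1,1) + K_3e^(-3t)(-2,0,1).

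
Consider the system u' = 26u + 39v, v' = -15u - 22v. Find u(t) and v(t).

Coefficient matrix A = [[26, 39], [-15, -22]].
Characteristic polynomial det(A - λI) = λ^2 - 4λ + 13 = 0.
Eigenvalues λ = 2 ± 3i (complex conjugate pair).
For λ=2+3i: an eigenvector is (-3,2) - i(2,-1) = (-3 - 2i, 2 + i).
A real fundamental pair from Re and Im of e^((2+3i)t)v: X_1 = e^(2t)(cos(3t)·(-3,2) + sin(3t)·(2,-1)), X_2 = e^(2t)(sin(3t)·(-3,2) - cos(3t)·(2,-1)).
General solution: c_1X_1 + c_2X_2.

u(t) = 2c_1e^(2t)sin(3t) - 3c_1e^(2t)cos(3t) - 3c_2e^(2t)sin(3t) - 2c_2e^(2t)cos(3t), v(t) = -c_1e^(2t)sin(3t) + 2c_1e^(2t)cos(3t) + 2c_2e^(2t)sin(3t) + c_2e^(2t)cos(3t)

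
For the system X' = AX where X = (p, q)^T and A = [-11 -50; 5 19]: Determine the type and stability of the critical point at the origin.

A = [[-11,-50],[5,19]]; det(A-λI) = λ^2 - 8λ + 41.
λ = 4 ± 5i: positive real part.

unstable spiral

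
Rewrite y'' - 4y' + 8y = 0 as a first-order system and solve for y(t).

Let x_1 = y, x_2 = y'. Then x_1' = x_2 and x_2' = -8x_1 + 4x_2.
A = [[0,1],[-8,4]]; det(A-λI) = λ^2 - 4λ + 8.
Eigenvalues λ = 2 ± 2i.

y(t) = K_1e^(2t)cos(2t) + K_2e^(2t)sin(2t)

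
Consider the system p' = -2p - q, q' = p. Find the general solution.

Coefficient matrix A = [[-2, -1], [1, 0]].
Characteristic polynomial det(A - λI) = λ^2 + 2λ + 1 = 0.
Single eigenvalue λ = -1 with algebraic multiplicity 2.
Eigenvector v = (-1,1); generalized eigenvector w with (A-λI)w=v is (3,-2).
General solution: e^(-t)[K_1·v + K_2·(t·v + w)].

p(t) = -K_1e^(-t) - K_2te^(-t) + 3K_2e^(-t), q(t) = K_1e^(-t) + K_2te^(-t) - 2K_2e^(-t)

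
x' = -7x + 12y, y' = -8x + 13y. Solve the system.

Coefficient matrix A = [[-7, 12], [-8, 13]].
Characteristic polynomial det(A - λI) = λ^2 - 6λ + 5 = 0.
Eigenvalues λ = 5, 1.
For λ=5: (A-λI) row 1 is [-12, 12], so an eigenvector is (1, 1).
For λ=1: (A-λI) row 1 is [-8, 12], so an eigenvector is (3, 2).
General solution: C_1e^(5t)(1,1) + C_2e^(t)(3,2).

x(t) = C_1e^(5t) + 3C_2e^(t), y(t) = C_1e^(5t) + 2C_2e^(t)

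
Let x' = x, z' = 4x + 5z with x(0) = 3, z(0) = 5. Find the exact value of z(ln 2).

A = [[1,0],[4,5]]; eigenvalues λ = 1, 5.
Eigenvectors: (-1,1) for λ=1, (0,-1) for λ=5.
From the initial condition, c_1 = -3, c_2 = -8.
z(ln 2) = (-3)(2^1)(1) + (-8)(2^5)(-1) = 250.

250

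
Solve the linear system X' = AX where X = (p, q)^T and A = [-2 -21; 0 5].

p(t) = -K_1e^(-2t) - 3K_2e^(5t), q(t) = K_2e^(5t)

Coefficient matrix A = [[-2, -21], [0, 5]].
Characteristic polynomial det(A - λI) = λ^2 - 3λ - 10 = 0.
Eigenvalues λ = -2, 5.
For λ=-2: (A-λI) row 1 is [0, -21], so an eigenvector is (-1, 0).
For λ=5: (A-λI) row 1 is [-7, -21], so an eigenvector is (-3, 1).
General solution: K_1e^(-2t)(-1,0) + K_2e^(5t)(-3,1).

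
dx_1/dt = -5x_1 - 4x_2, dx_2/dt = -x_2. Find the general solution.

x_1(t) = -c_1e^(-t) + c_2e^(-5t), x_2(t) = c_1e^(-t)

Coefficient matrix A = [[-5, -4], [0, -1]].
Characteristic polynomial det(A - λI) = λ^2 + 6λ + 5 = 0.
Eigenvalues λ = -1, -5.
For λ=-1: (A-λI) row 1 is [-4, -4], so an eigenvector is (-1, 1).
For λ=-5: (A-λI) row 1 is [0, -4], so an eigenvector is (1, 0).
General solution: c_1e^(-t)(-1,1) + c_2e^(-5t)(1,0).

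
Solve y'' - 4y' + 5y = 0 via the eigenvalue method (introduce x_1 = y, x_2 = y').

y(t) = K_1e^(2t)cos(t) + K_2e^(2t)sin(t)

Let x_1 = y, x_2 = y'. Then x_1' = x_2 and x_2' = -5x_1 + 4x_2.
A = [[0,1],[-5,4]]; det(A-λI) = λ^2 - 4λ + 5.
Eigenvalues λ = 2 ± i.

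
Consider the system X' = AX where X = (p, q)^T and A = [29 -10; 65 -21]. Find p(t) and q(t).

Coefficient matrix A = [[29, -10], [65, -21]].
Characteristic polynomial det(A - λI) = λ^2 - 8λ + 41 = 0.
Eigenvalues λ = 4 ± 5i (complex conjugate pair).
For λ=4+5i: an eigenvector is (1,3) - i(-1,-2) = (1 + i, 3 + 2i).
A real fundamental pair from Re and Im of e^((4+5i)t)v: X_1 = e^(4t)(cos(5t)·(1,3) + sin(5t)·(-1,-2)), X_2 = e^(4t)(sin(5t)·(1,3) - cos(5t)·(-1,-2)).
General solution: C_1X_1 + C_2X_2.

p(t) = -C_1e^(4t)sin(5t) + C_1e^(4t)cos(5t) + C_2e^(4t)sin(5t) + C_2e^(4t)cos(5t), q(t) = -2C_1e^(4t)sin(5t) + 3C_1e^(4t)cos(5t) + 3C_2e^(4t)sin(5t) + 2C_2e^(4t)cos(5t)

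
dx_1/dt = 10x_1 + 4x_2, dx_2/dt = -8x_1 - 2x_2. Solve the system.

Coefficient matrix A = [[10, 4], [-8, -2]].
Characteristic polynomial det(A - λI) = λ^2 - 8λ + 12 = 0.
Eigenvalues λ = 2, 6.
For λ=2: (A-λI) row 1 is [8, 4], so an eigenvector is (-1, 2).
For λ=6: (A-λI) row 1 is [4, 4], so an eigenvector is (1, -1).
General solution: K_1e^(2t)(-1,2) + K_2e^(6t)(1,-1).

x_1(t) = -K_1e^(2t) + K_2e^(6t), x_2(t) = 2K_1e^(2t) - K_2e^(6t)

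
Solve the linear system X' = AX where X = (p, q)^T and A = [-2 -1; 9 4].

p(t) = K_1e^(t) + K_2te^(t), q(t) = -3K_1e^(t) - 3K_2te^(t) - K_2e^(t)

Coefficient matrix A = [[-2, -1], [9, 4]].
Characteristic polynomial det(A - λI) = λ^2 - 2λ + 1 = 0.
Single eigenvalue λ = 1 with algebraic multiplicity 2.
Eigenvector v = (1,-3); generalized eigenvector w with (A-λI)w=v is (0,-1).
General solution: e^(t)[K_1·v + K_2·(t·v + w)].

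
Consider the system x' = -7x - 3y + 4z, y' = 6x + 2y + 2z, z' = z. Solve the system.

Coefficient matrix A = [[-7, -3, 4], [6, 2, 2], [0, 0, 1]].
det(A - λI) = 0 gives eigenvalues λ = -4, 1, -1.
For λ=-4: eigenvector (1,-1,0).
For λ=1: eigenvector (-1,4,1).
For λ=-1: eigenvector (-1,2,0).
General solution: K_1e^(-4t)(1,-1,0) + K_2e^(t)(-1,4,1) + K_3e^(-t)(-1,2,0).

x(t) = K_1e^(-4t) - K_2e^(t) - K_3e^(-t), y(t) = -K_1e^(-4t) + 4K_2e^(t) + 2K_3e^(-t), z(t) = K_2e^(t)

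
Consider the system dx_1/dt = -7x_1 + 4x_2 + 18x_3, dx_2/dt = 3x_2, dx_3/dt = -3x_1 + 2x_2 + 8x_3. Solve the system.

x_1(t) = 3C_1e^(-t) + 2C_2e^(2t) + 4C_3e^(3t), x_2(t) = C_3e^(3t), x_3(t) = C_1e^(-t) + C_2e^(2t) + 2C_3e^(3t)

Coefficient matrix A = [[-7, 4, 18], [0, 3, 0], [-3, 2, 8]].
det(A - λI) = 0 gives eigenvalues λ = -1, 2, 3.
For λ=-1: eigenvector (3,0,1).
For λ=2: eigenvector (2,0,1).
For λ=3: eigenvector (4,1,2).
General solution: C_1e^(-t)(3,0,1) + C_2e^(2t)(2,0,1) + C_3e^(3t)(4,1,2).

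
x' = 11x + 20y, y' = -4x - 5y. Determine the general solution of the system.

Coefficient matrix A = [[11, 20], [-4, -5]].
Characteristic polynomial det(A - λI) = λ^2 - 6λ + 25 = 0.
Eigenvalues λ = 3 ± 4i (complex conjugate pair).
For λ=3+4i: an eigenvector is (-2,1) - i(1,0) = (-2 - i, 1).
A real fundamental pair from Re and Im of e^((3+4i)t)v: X_1 = e^(3t)(cos(4t)·(-2,1) + sin(4t)·(1,0)), X_2 = e^(3t)(sin(4t)·(-2,1) - cos(4t)·(1,0)).
General solution: C_1X_1 + C_2X_2.

x(t) = C_1e^(3t)sin(4t) - 2C_1e^(3t)cos(4t) - 2C_2e^(3t)sin(4t) - C_2e^(3t)cos(4t), y(t) = C_1e^(3t)cos(4t) + C_2e^(3t)sin(4t)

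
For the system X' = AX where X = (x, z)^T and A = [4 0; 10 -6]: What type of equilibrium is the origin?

saddle

A = [[4,0],[10,-6]]; det(A-λI) = λ^2 + 2λ - 24.
λ = 4, -6: opposite signs.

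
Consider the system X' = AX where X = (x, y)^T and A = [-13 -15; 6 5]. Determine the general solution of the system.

x(t) = 2c_1e^(-4t)sin(3t) + c_1e^(-4t)cos(3t) + c_2e^(-4t)sin(3t) - 2c_2e^(-4t)cos(3t), y(t) = -c_1e^(-4t)sin(3t) - c_1e^(-4t)cos(3t) - c_2e^(-4t)sin(3t) + c_2e^(-4t)cos(3t)

Coefficient matrix A = [[-13, -15], [6, 5]].
Characteristic polynomial det(A - λI) = λ^2 + 8λ + 25 = 0.
Eigenvalues λ = -4 ± 3i (complex conjugate pair).
For λ=-4+3i: an eigenvector is (1,-1) - i(2,-1) = (1 - 2i, -1 + i).
A real fundamental pair from Re and Im of e^((-4+3i)t)v: X_1 = e^(-4t)(cos(3t)·(1,-1) + sin(3t)·(2,-1)), X_2 = e^(-4t)(sin(3t)·(1,-1) - cos(3t)·(2,-1)).
General solution: c_1X_1 + c_2X_2.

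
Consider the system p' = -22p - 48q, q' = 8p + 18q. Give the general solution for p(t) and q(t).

Coefficient matrix A = [[-22, -48], [8, 18]].
Characteristic polynomial det(A - λI) = λ^2 + 4λ - 12 = 0.
Eigenvalues λ = 2, -6.
For λ=2: (A-λI) row 1 is [-24, -48], so an eigenvector is (2, -1).
For λ=-6: (A-λI) row 1 is [-16, -48], so an eigenvector is (-3, 1).
General solution: K_1e^(2t)(2,-1) + K_2e^(-6t)(-3,1).

p(t) = 2K_1e^(2t) - 3K_2e^(-6t), q(t) = -K_1e^(2t) + K_2e^(-6t)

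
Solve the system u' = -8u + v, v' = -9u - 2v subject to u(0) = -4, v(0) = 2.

u(t) = 14te^(-5t) - 4e^(-5t), v(t) = 42te^(-5t) + 2e^(-5t)

Coefficient matrix A = [[-8, 1], [-9, -2]].
Characteristic polynomial det(A - λI) = λ^2 + 10λ + 25 = 0.
Single eigenvalue λ = -5 with algebraic multiplicity 2.
Eigenvector v = (-1,-3); generalized eigenvector w with (A-λI)w=v is (1,2).
General solution: e^(-5t)[K_1·v + K_2·(t·v + w)].
Applying u(0)=-4, v(0)=2 gives K_1=-10, K_2=-14.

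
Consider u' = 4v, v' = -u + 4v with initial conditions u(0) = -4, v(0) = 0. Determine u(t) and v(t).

Coefficient matrix A = [[0, 4], [-1, 4]].
Characteristic polynomial det(A - λI) = λ^2 - 4λ + 4 = 0.
Single eigenvalue λ = 2 with algebraic multiplicity 2.
Eigenvector v = (-2,-1); generalized eigenvector w with (A-λI)w=v is (1,0).
General solution: e^(2t)[K_1·v + K_2·(t·v + w)].
Applying u(0)=-4, v(0)=0 gives K_1=0, K_2=-4.

u(t) = 8te^(2t) - 4e^(2t), v(t) = 4te^(2t)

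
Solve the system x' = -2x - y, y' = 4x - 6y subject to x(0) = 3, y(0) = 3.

Coefficient matrix A = [[-2, -1], [4, -6]].
Characteristic polynomial det(A - λI) = λ^2 + 8λ + 16 = 0.
Single eigenvalue λ = -4 with algebraic multiplicity 2.
Eigenvector v = (-1,-2); generalized eigenvector w with (A-λI)w=v is (-1,-1).
General solution: e^(-4t)[C_1·v + C_2·(t·v + w)].
Applying x(0)=3, y(0)=3 gives C_1=0, C_2=-3.

x(t) = 3te^(-4t) + 3e^(-4t), y(t) = 6te^(-4t) + 3e^(-4t)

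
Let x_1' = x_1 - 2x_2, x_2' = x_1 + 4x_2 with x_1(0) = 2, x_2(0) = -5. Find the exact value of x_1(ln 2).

A = [[1,-2],[1,4]]; eigenvalues λ = 2, 3.
Eigenvectors: (2,-1) for λ=2, (-1,1) for λ=3.
From the initial condition, c_1 = -3, c_2 = -8.
x_1(ln 2) = (-3)(2^2)(2) + (-8)(2^3)(-1) = 40.

40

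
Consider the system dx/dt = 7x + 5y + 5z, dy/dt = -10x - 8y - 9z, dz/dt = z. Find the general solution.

Coefficient matrix A = [[7, 5, 5], [-10, -8, -9], [0, 0, 1]].
det(A - λI) = 0 gives eigenvalues λ = 2, 1, -3.
For λ=2: eigenvector (1,-1,0).
For λ=1: eigenvector (0,-1,1).
For λ=-3: eigenvector (-1,2,0).
General solution: c_1e^(2t)(1,-1,0) + c_2e^(t)(0,-1,1) + c_3e^(-3t)(-1,2,0).

x(t) = c_1e^(2t) - c_3e^(-3t), y(t) = -c_1e^(2t) - c_2e^(t) + 2c_3e^(-3t), z(t) = c_2e^(t)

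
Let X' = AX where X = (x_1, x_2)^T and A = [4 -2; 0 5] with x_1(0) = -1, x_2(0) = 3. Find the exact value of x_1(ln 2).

-112

A = [[4,-2],[0,5]]; eigenvalues λ = 4, 5.
Eigenvectors: (-1,0) for λ=4, (2,-1) for λ=5.
From the initial condition, c_1 = -5, c_2 = -3.
x_1(ln 2) = (-5)(2^4)(-1) + (-3)(2^5)(2) = -112.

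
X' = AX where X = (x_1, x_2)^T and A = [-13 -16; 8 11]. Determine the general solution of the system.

Coefficient matrix A = [[-13, -16], [8, 11]].
Characteristic polynomial det(A - λI) = λ^2 + 2λ - 15 = 0.
Eigenvalues λ = 3, -5.
For λ=3: (A-λI) row 1 is [-16, -16], so an eigenvector is (-1, 1).
For λ=-5: (A-λI) row 1 is [-8, -16], so an eigenvector is (2, -1).
General solution: K_1e^(3t)(-1,1) + K_2e^(-5t)(2,-1).

x_1(t) = -K_1e^(3t) + 2K_2e^(-5t), x_2(t) = K_1e^(3t) - K_2e^(-5t)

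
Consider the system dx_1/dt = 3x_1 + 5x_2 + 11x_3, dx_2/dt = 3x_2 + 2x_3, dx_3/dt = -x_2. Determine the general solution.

x_1(t) = -3K_1e^(t) + K_2e^(3t) - K_3e^(2t), x_2(t) = -K_1e^(t) - 2K_3e^(2t), x_3(t) = K_1e^(t) + K_3e^(2t)

Coefficient matrix A = [[3, 5, 11], [0, 3, 2], [0, -1, 0]].
det(A - λI) = 0 gives eigenvalues λ = 1, 3, 2.
For λ=1: eigenvector (-3,-1,1).
For λ=3: eigenvector (1,0,0).
For λ=2: eigenvector (-1,-2,1).
General solution: K_1e^(t)(-3,-1,1) + K_2e^(3t)(1,0,0) + K_3e^(2t)(-1,-2,1).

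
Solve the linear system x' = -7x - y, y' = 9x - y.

Coefficient matrix A = [[-7, -1], [9, -1]].
Characteristic polynomial det(A - λI) = λ^2 + 8λ + 16 = 0.
Single eigenvalue λ = -4 with algebraic multiplicity 2.
Eigenvector v = (1,-3); generalized eigenvector w with (A-λI)w=v is (-1,2).
General solution: e^(-4t)[K_1·v + K_2·(t·v + w)].

x(t) = K_1e^(-4t) + K_2te^(-4t) - K_2e^(-4t), y(t) = -3K_1e^(-4t) - 3K_2te^(-4t) + 2K_2e^(-4t)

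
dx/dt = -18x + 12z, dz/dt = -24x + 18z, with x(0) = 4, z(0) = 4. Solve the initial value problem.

x(t) = 4e^(-6t), z(t) = 4e^(-6t)

Coefficient matrix A = [[-18, 12], [-24, 18]].
Characteristic polynomial det(A - λI) = λ^2 - 36 = 0.
Eigenvalues λ = 6, -6.
For λ=6: (A-λI) row 1 is [-24, 12], so an eigenvector is (-1, -2).
For λ=-6: (A-λI) row 1 is [-12, 12], so an eigenvector is (1, 1).
General solution: K_1e^(6t)(-1,-2) + K_2e^(-6t)(1,1).
Applying x(0)=4, z(0)=4 gives K_1=0, K_2=4.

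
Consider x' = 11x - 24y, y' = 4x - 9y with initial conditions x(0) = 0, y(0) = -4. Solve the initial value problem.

x(t) = 24e^(3t) - 24e^(-t), y(t) = 8e^(3t) - 12e^(-t)

Coefficient matrix A = [[11, -24], [4, -9]].
Characteristic polynomial det(A - λI) = λ^2 - 2λ - 3 = 0.
Eigenvalues λ = 3, -1.
For λ=3: (A-λI) row 1 is [8, -24], so an eigenvector is (-3, -1).
For λ=-1: (A-λI) row 1 is [12, -24], so an eigenvector is (2, 1).
General solution: C_1e^(3t)(-3,-1) + C_2e^(-t)(2,1).
Applying x(0)=0, y(0)=-4 gives C_1=-8, C_2=-12.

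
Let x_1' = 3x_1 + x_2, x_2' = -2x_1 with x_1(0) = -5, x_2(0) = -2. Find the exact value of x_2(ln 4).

136

A = [[3,1],[-2,0]]; eigenvalues λ = 2, 1.
Eigenvectors: (1,-1) for λ=2, (-1,2) for λ=1.
From the initial condition, c_1 = -12, c_2 = -7.
x_2(ln 4) = (-12)(4^2)(-1) + (-7)(4^1)(2) = 136.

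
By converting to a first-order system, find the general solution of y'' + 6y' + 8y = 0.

Let x_1 = y, x_2 = y'. Then x_1' = x_2 and x_2' = -8x_1 - 6x_2.
A = [[0,1],[-8,-6]]; det(A-λI) = λ^2 + 6λ + 8.
Eigenvalues λ = -4, -2 with eigenvectors (1,-4), (1,-2).

y(t) = C_1e^(-4t) + C_2e^(-2t)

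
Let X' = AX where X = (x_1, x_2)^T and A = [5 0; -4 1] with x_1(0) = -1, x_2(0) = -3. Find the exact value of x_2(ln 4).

A = [[5,0],[-4,1]]; eigenvalues λ = 5, 1.
Eigenvectors: (-1,1) for λ=5, (0,-1) for λ=1.
From the initial condition, c_1 = 1, c_2 = 4.
x_2(ln 4) = (1)(4^5)(1) + (4)(4^1)(-1) = 1008.

1008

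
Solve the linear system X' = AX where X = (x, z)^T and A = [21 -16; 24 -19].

Coefficient matrix A = [[21, -16], [24, -19]].
Characteristic polynomial det(A - λI) = λ^2 - 2λ - 15 = 0.
Eigenvalues λ = -3, 5.
For λ=-3: (A-λI) row 1 is [24, -16], so an eigenvector is (-2, -3).
For λ=5: (A-λI) row 1 is [16, -16], so an eigenvector is (-1, -1).
General solution: C_1e^(-3t)(-2,-3) + C_2e^(5t)(-1,-1).

x(t) = -2C_1e^(-3t) - C_2e^(5t), z(t) = -3C_1e^(-3t) - C_2e^(5t)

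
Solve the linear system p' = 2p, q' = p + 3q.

p(t) = -K_1e^(2t), q(t) = K_1e^(2t) + K_2e^(3t)

Coefficient matrix A = [[2, 0], [1, 3]].
Characteristic polynomial det(A - λI) = λ^2 - 5λ + 6 = 0.
Eigenvalues λ = 2, 3.
For λ=2: (A-λI) row 2 is [1, 1], so an eigenvector is (-1, 1).
For λ=3: (A-λI) row 1 is [-1, 0], so an eigenvector is (0, 1).
General solution: K_1e^(2t)(-1,1) + K_2e^(3t)(0,1).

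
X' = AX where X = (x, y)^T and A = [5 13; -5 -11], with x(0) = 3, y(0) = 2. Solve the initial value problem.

x(t) = 50e^(-3t)sin(t) + 3e^(-3t)cos(t), y(t) = -31e^(-3t)sin(t) + 2e^(-3t)cos(t)

Coefficient matrix A = [[5, 13], [-5, -11]].
Characteristic polynomial det(A - λI) = λ^2 + 6λ + 10 = 0.
Eigenvalues λ = -3 ± i (complex conjugate pair).
For λ=-3+i: an eigenvector is (3,-2) - i(-2,1) = (3 + 2i, -2 - i).
A real fundamental pair from Re and Im of e^((-3+i)t)v: X_1 = e^(-3t)(cos(t)·(3,-2) + sin(t)·(-2,1)), X_2 = e^(-3t)(sin(t)·(3,-2) - cos(t)·(-2,1)).
General solution: K_1X_1 + K_2X_2.
Applying x(0)=3, y(0)=2 gives K_1=-7, K_2=12.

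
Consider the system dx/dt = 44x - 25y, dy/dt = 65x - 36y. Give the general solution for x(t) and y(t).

Coefficient matrix A = [[44, -25], [65, -36]].
Characteristic polynomial det(A - λI) = λ^2 - 8λ + 41 = 0.
Eigenvalues λ = 4 ± 5i (complex conjugate pair).
For λ=4+5i: an eigenvector is (-1,-2) - i(2,3) = (-1 - 2i, -2 - 3i).
A real fundamental pair from Re and Im of e^((4+5i)t)v: X_1 = e^(4t)(cos(5t)·(-1,-2) + sin(5t)·(2,3)), X_2 = e^(4t)(sin(5t)·(-1,-2) - cos(5t)·(2,3)).
General solution: C_1X_1 + C_2X_2.

x(t) = 2C_1e^(4t)sin(5t) - C_1e^(4t)cos(5t) - C_2e^(4t)sin(5t) - 2C_2e^(4t)cos(5t), y(t) = 3C_1e^(4t)sin(5t) - 2C_1e^(4t)cos(5t) - 2C_2e^(4t)sin(5t) - 3C_2e^(4t)cos(5t)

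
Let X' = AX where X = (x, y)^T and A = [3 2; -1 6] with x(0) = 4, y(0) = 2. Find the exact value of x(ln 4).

A = [[3,2],[-1,6]]; eigenvalues λ = 5, 4.
Eigenvectors: (-1,-1) for λ=5, (2,1) for λ=4.
From the initial condition, c_1 = 0, c_2 = 2.
x(ln 4) = (0)(4^5)(-1) + (2)(4^4)(2) = 1024.

1024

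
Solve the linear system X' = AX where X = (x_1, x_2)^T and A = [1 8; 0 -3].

Coefficient matrix A = [[1, 8], [0, -3]].
Characteristic polynomial det(A - λI) = λ^2 + 2λ - 3 = 0.
Eigenvalues λ = -3, 1.
For λ=-3: (A-λI) row 1 is [4, 8], so an eigenvector is (-2, 1).
For λ=1: (A-λI) row 1 is [0, 8], so an eigenvector is (1, 0).
General solution: K_1e^(-3t)(-2,1) + K_2e^(t)(1,0).

x_1(t) = -2K_1e^(-3t) + K_2e^(t), x_2(t) = K_1e^(-3t)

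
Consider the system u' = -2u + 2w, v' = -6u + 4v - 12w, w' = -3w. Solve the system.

Coefficient matrix A = [[-2, 0, 2], [-6, 4, -12], [0, 0, -3]].
det(A - λI) = 0 gives eigenvalues λ = -2, 4, -3.
For λ=-2: eigenvector (1,1,0).
For λ=4: eigenvector (0,1,0).
For λ=-3: eigenvector (-2,0,1).
General solution: K_1e^(-2t)(1,1,0) + K_2e^(4t)(0,1,0) + K_3e^(-3t)(-2,0,1).

u(t) = K_1e^(-2t) - 2K_3e^(-3t), v(t) = K_1e^(-2t) + K_2e^(4t), w(t) = K_3e^(-3t)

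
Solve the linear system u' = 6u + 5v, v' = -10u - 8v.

u(t) = c_1e^(-t)sin(t) - 2c_1e^(-t)cos(t) - 2c_2e^(-t)sin(t) - c_2e^(-t)cos(t), v(t) = -c_1e^(-t)sin(t) + 3c_1e^(-t)cos(t) + 3c_2e^(-t)sin(t) + c_2e^(-t)cos(t)

Coefficient matrix A = [[6, 5], [-10, -8]].
Characteristic polynomial det(A - λI) = λ^2 + 2λ + 2 = 0.
Eigenvalues λ = -1 ± i (complex conjugate pair).
For λ=-1+i: an eigenvector is (-2,3) - i(1,-1) = (-2 - i, 3 + i).
A real fundamental pair from Re and Im of e^((-1+i)t)v: X_1 = e^(-t)(cos(t)·(-2,3) + sin(t)·(1,-1)), X_2 = e^(-t)(sin(t)·(-2,3) - cos(t)·(1,-1)).
General solution: c_1X_1 + c_2X_2.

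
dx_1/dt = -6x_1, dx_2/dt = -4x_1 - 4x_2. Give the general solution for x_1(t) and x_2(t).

Coefficient matrix A = [[-6, 0], [-4, -4]].
Characteristic polynomial det(A - λI) = λ^2 + 10λ + 24 = 0.
Eigenvalues λ = -6, -4.
For λ=-6: (A-λI) row 2 is [-4, 2], so an eigenvector is (1, 2).
For λ=-4: (A-λI) row 1 is [-2, 0], so an eigenvector is (0, -1).
General solution: C_1e^(-6t)(1,2) + C_2e^(-4t)(0,-1).

x_1(t) = C_1e^(-6t), x_2(t) = 2C_1e^(-6t) - C_2e^(-4t)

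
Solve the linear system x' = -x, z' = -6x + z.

Coefficient matrix A = [[-1, 0], [-6, 1]].
Characteristic polynomial det(A - λI) = λ^2 - 1 = 0.
Eigenvalues λ = 1, -1.
For λ=1: (A-λI) row 1 is [-2, 0], so an eigenvector is (0, 1).
For λ=-1: (A-λI) row 2 is [-6, 2], so an eigenvector is (-1, -3).
General solution: c_1e^(t)(0,1) + c_2e^(-t)(-1,-3).

x(t) = -c_2e^(-t), z(t) = c_1e^(t) - 3c_2e^(-t)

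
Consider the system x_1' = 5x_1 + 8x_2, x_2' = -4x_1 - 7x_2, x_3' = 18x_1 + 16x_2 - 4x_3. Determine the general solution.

Coefficient matrix A = [[5, 8, 0], [-4, -7, 0], [18, 16, -4]].
det(A - λI) = 0 gives eigenvalues λ = 1, -3, -4.
For λ=1: eigenvector (2,-1,4).
For λ=-3: eigenvector (-1,1,-2).
For λ=-4: eigenvector (0,0,1).
General solution: C_1e^(t)(2,-1,4) + C_2e^(-3t)(-1,1,-2) + C_3e^(-4t)(0,0,1).

x_1(t) = 2C_1e^(t) - C_2e^(-3t), x_2(t) = -C_1e^(t) + C_2e^(-3t), x_3(t) = 4C_1e^(t) - 2C_2e^(-3t) + C_3e^(-4t)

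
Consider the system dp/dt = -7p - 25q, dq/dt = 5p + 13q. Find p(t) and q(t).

p(t) = 2C_1e^(3t)sin(5t) - C_1e^(3t)cos(5t) - C_2e^(3t)sin(5t) - 2C_2e^(3t)cos(5t), q(t) = -C_1e^(3t)sin(5t) + C_2e^(3t)cos(5t)

Coefficient matrix A = [[-7, -25], [5, 13]].
Characteristic polynomial det(A - λI) = λ^2 - 6λ + 34 = 0.
Eigenvalues λ = 3 ± 5i (complex conjugate pair).
For λ=3+5i: an eigenvector is (-1,0) - i(2,-1) = (-1 - 2i, 0 + i).
A real fundamental pair from Re and Im of e^((3+5i)t)v: X_1 = e^(3t)(cos(5t)·(-1,0) + sin(5t)·(2,-1)), X_2 = e^(3t)(sin(5t)·(-1,0) - cos(5t)·(2,-1)).
General solution: C_1X_1 + C_2X_2.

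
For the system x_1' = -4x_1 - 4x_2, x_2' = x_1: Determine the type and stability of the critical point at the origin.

A = [[-4,-4],[1,0]]; det(A-λI) = λ^2 + 4λ + 4.
repeated λ = -2 with a single eigenvector.

stable improper node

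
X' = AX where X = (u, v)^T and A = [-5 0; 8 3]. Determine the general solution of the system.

Coefficient matrix A = [[-5, 0], [8, 3]].
Characteristic polynomial det(A - λI) = λ^2 + 2λ - 15 = 0.
Eigenvalues λ = -5, 3.
For λ=-5: (A-λI) row 2 is [8, 8], so an eigenvector is (-1, 1).
For λ=3: (A-λI) row 1 is [-8, 0], so an eigenvector is (0, -1).
General solution: c_1e^(-5t)(-1,1) + c_2e^(3t)(0,-1).

u(t) = -c_1e^(-5t), v(t) = c_1e^(-5t) - c_2e^(3t)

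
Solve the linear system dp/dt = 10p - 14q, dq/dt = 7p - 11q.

Coefficient matrix A = [[10, -14], [7, -11]].
Characteristic polynomial det(A - λI) = λ^2 + λ - 12 = 0.
Eigenvalues λ = -4, 3.
For λ=-4: (A-λI) row 1 is [14, -14], so an eigenvector is (1, 1).
For λ=3: (A-λI) row 1 is [7, -14], so an eigenvector is (2, 1).
General solution: c_1e^(-4t)(1,1) + c_2e^(3t)(2,1).

p(t) = c_1e^(-4t) + 2c_2e^(3t), q(t) = c_1e^(-4t) + c_2e^(3t)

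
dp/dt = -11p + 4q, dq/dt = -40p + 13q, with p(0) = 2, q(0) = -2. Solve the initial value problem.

Coefficient matrix A = [[-11, 4], [-40, 13]].
Characteristic polynomial det(A - λI) = λ^2 - 2λ + 17 = 0.
Eigenvalues λ = 1 ± 4i (complex conjugate pair).
For λ=1+4i: an eigenvector is (0,1) - i(1,3) = (0 - i, 1 - 3i).
A real fundamental pair from Re and Im of e^((1+4i)t)v: X_1 = e^(t)(cos(4t)·(0,1) + sin(4t)·(1,3)), X_2 = e^(t)(sin(4t)·(0,1) - cos(4t)·(1,3)).
General solution: K_1X_1 + K_2X_2.
Applying p(0)=2, q(0)=-2 gives K_1=-8, K_2=-2.

p(t) = -8e^(t)sin(4t) + 2e^(t)cos(4t), q(t) = -26e^(t)sin(4t) - 2e^(t)cos(4t)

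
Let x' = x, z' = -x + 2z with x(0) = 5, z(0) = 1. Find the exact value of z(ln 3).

-21

A = [[1,0],[-1,2]]; eigenvalues λ = 1, 2.
Eigenvectors: (1,1) for λ=1, (0,-1) for λ=2.
From the initial condition, c_1 = 5, c_2 = 4.
z(ln 3) = (5)(3^1)(1) + (4)(3^2)(-1) = -21.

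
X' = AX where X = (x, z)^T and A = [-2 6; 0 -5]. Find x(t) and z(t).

x(t) = -2C_1e^(-5t) + C_2e^(-2t), z(t) = C_1e^(-5t)

Coefficient matrix A = [[-2, 6], [0, -5]].
Characteristic polynomial det(A - λI) = λ^2 + 7λ + 10 = 0.
Eigenvalues λ = -5, -2.
For λ=-5: (A-λI) row 1 is [3, 6], so an eigenvector is (-2, 1).
For λ=-2: (A-λI) row 1 is [0, 6], so an eigenvector is (1, 0).
General solution: C_1e^(-5t)(-2,1) + C_2e^(-2t)(1,0).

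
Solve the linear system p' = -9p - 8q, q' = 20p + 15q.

p(t) = C_1e^(3t)sin(4t) + C_1e^(3t)cos(4t) + C_2e^(3t)sin(4t) - C_2e^(3t)cos(4t), q(t) = -C_1e^(3t)sin(4t) - 2C_1e^(3t)cos(4t) - 2C_2e^(3t)sin(4t) + C_2e^(3t)cos(4t)

Coefficient matrix A = [[-9, -8], [20, 15]].
Characteristic polynomial det(A - λI) = λ^2 - 6λ + 25 = 0.
Eigenvalues λ = 3 ± 4i (complex conjugate pair).
For λ=3+4i: an eigenvector is (1,-2) - i(1,-1) = (1 - i, -2 + i).
A real fundamental pair from Re and Im of e^((3+4i)t)v: X_1 = e^(3t)(cos(4t)·(1,-2) + sin(4t)·(1,-1)), X_2 = e^(3t)(sin(4t)·(1,-2) - cos(4t)·(1,-1)).
General solution: C_1X_1 + C_2X_2.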